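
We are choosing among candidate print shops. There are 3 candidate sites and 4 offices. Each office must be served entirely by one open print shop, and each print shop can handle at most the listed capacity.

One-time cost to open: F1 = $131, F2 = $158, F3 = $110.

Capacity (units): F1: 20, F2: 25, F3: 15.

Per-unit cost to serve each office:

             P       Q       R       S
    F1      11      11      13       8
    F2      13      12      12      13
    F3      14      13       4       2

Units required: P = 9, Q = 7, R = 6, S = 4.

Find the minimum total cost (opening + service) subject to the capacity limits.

Open {F1, F3}: P→F1 11·9=99, Q→F1 11·7=77, R→F3 4·6=24, S→F3 2·4=8.
Loads: F1 carries 16/20, F3 carries 10/15. Service 208; fixed 241; total 449.
Next best feasible plan costs 473.

Minimum total cost: 449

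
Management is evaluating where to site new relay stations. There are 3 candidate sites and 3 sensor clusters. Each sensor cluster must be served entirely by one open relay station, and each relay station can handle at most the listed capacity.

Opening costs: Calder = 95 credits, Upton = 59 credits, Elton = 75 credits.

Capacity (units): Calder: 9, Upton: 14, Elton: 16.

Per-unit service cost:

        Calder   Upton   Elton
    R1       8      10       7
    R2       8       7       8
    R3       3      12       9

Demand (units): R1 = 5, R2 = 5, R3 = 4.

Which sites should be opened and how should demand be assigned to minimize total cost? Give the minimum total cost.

Minimum total cost: 186

Open {Elton}: R1→Elton 7·5=35, R2→Elton 8·5=40, R3→Elton 9·4=36.
Loads: Elton carries 14/16. Service 111; fixed 75; total 186.
Next best feasible plan costs 192.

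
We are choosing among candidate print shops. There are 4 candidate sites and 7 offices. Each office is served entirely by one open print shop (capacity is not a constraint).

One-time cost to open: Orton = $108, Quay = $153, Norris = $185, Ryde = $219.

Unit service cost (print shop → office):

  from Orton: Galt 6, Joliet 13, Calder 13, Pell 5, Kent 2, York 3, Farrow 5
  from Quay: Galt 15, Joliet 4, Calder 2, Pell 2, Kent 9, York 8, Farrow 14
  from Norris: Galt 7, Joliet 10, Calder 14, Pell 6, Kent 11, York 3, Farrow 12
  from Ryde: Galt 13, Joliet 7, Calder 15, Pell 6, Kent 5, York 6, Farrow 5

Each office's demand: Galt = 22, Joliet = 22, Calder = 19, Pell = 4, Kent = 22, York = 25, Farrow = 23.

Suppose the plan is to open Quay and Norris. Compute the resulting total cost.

Total cost: 1175

Each office is assigned to its cheapest site among the open ones.
{Quay, Norris}: Galt→Norris 7·22=154, Joliet→Quay 4·22=88, Calder→Quay 2·19=38, Pell→Quay 2·4=8, Kent→Quay 9·22=198, York→Norris 3·25=75, Farrow→Norris 12·23=276. Service 837; fixed 338; total 1175.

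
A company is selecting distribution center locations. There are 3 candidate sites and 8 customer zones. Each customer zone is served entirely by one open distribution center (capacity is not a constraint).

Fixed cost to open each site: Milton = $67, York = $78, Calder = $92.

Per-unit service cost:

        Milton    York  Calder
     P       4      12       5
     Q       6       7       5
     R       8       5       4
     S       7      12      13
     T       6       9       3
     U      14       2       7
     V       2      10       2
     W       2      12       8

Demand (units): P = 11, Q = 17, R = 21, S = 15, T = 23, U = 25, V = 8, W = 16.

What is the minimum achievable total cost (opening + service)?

For any fixed open set, each customer zone goes to its cheapest open site; total = fixed + service.
{Milton, York, Calder}: P→Milton 4·11=44, Q→Calder 5·17=85, R→Calder 4·21=84, S→Milton 7·15=105, T→Calder 3·23=69, U→York 2·25=50, V→Milton 2·8=16, W→Milton 2·16=32. Service 485; fixed 237; total 722.
{Milton, York}: service 592 + fixed 145 = 737
{Milton, Calder}: service 610 + fixed 159 = 769
{Milton}: service 955 + fixed 67 = 1022
No other subset beats 722.

Minimum total cost: 722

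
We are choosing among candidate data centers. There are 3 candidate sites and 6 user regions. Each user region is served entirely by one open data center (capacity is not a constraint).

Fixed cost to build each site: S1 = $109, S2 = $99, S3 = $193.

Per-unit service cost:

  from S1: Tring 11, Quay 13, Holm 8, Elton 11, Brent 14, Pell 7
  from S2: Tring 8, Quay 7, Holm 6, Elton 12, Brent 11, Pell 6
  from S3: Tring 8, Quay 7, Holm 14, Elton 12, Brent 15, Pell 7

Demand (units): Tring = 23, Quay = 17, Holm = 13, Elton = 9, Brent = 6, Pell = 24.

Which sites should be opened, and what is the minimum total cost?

Open S2 only; minimum total cost 798.

For any fixed open set, each user region goes to its cheapest open site; total = fixed + service.
{S2}: Tring→S2 8·23=184, Quay→S2 7·17=119, Holm→S2 6·13=78, Elton→S2 12·9=108, Brent→S2 11·6=66, Pell→S2 6·24=144. Service 699; fixed 99; total 798.
{S1, S2}: Tring→S2 8·23=184, Quay→S2 7·17=119, Holm→S2 6·13=78, Elton→S1 11·9=99, Brent→S2 11·6=66, Pell→S2 6·24=144. Service 690; fixed 208; total 898.
{S2, S3}: service 699 + fixed 292 = 991
{S1, S2, S3}: Tring→S2 8·23=184, Quay→S2 7·17=119, Holm→S2 6·13=78, Elton→S1 11·9=99, Brent→S2 11·6=66, Pell→S2 6·24=144. Service 690; fixed 401; total 1091.
(All 7 nonempty subsets were checked; S2 only is lowest.)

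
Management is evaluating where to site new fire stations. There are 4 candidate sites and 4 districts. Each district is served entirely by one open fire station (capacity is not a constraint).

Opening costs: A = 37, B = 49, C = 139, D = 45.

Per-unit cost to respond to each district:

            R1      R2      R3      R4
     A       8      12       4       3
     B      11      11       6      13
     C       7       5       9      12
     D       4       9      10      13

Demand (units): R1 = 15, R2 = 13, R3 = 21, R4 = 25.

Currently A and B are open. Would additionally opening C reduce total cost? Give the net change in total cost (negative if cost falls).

Current service cost with {A, B}: 422.
Adding C: each district re-picks its cheapest; new service cost 329, saving 93.
Extra fixed cost: 139. Net change = 139 − 93 = 46.
(Totals: 508 → 554.)

No — net change +46 (cost rises by 46).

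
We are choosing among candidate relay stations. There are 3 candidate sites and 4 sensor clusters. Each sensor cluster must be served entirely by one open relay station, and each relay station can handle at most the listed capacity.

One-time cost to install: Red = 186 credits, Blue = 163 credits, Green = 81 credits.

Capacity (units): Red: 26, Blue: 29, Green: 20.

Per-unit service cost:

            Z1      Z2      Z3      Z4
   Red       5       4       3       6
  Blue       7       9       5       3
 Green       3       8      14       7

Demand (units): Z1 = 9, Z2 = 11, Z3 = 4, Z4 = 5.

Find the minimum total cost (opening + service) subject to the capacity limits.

Open {Blue}: Z1→Blue 7·9=63, Z2→Blue 9·11=99, Z3→Blue 5·4=20, Z4→Blue 3·5=15.
Loads: Blue carries 29/29. Service 197; fixed 163; total 360.
Next best feasible plan costs 380.

Minimum total cost: 360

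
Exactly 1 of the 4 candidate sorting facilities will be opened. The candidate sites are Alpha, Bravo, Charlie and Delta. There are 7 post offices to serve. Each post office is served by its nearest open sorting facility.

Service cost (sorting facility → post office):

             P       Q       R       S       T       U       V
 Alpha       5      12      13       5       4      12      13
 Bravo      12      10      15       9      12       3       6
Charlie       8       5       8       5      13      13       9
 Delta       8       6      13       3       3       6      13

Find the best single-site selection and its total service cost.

Choose Delta only; total service cost 52.

With exactly 1 open, each post office uses its cheapest among the chosen.
{Delta}: P→Delta 8, Q→Delta 6, R→Delta 13, S→Delta 3, T→Delta 3, U→Delta 6, V→Delta 13. Service cost 52.
{Charlie}: service cost 61
{Alpha}: service cost 64
Among all 4 size-1 choices, {Delta} is lowest.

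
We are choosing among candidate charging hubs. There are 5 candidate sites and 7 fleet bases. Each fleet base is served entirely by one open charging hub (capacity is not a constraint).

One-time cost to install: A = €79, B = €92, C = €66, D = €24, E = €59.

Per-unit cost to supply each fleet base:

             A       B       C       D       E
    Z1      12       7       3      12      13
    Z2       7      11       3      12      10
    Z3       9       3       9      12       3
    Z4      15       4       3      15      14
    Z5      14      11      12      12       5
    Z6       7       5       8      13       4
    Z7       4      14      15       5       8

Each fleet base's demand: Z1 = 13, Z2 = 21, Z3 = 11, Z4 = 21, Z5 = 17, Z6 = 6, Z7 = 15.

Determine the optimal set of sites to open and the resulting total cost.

Open C, D and E; minimum total cost 531.

For any fixed open set, each fleet base goes to its cheapest open site; total = fixed + service.
{C, D, E}: Z1→C 3·13=39, Z2→C 3·21=63, Z3→E 3·11=33, Z4→C 3·21=63, Z5→E 5·17=85, Z6→E 4·6=24, Z7→D 5·15=75. Service 382; fixed 149; total 531.
{C, E}: Z1→C 3·13=39, Z2→C 3·21=63, Z3→E 3·11=33, Z4→C 3·21=63, Z5→E 5·17=85, Z6→E 4·6=24, Z7→E 8·15=120. Service 427; fixed 125; total 552.
{A, C, E}: service 367 + fixed 204 = 571
{A, B, C, D, E}: service 367 + fixed 320 = 687
No other subset beats 531.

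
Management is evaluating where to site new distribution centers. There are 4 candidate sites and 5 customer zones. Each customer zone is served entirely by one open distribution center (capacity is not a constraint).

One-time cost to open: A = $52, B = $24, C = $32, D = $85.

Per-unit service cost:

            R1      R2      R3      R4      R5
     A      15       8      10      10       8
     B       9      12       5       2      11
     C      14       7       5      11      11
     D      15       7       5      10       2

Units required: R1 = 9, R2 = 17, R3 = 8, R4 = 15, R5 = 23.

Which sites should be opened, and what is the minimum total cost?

Open B and D; minimum total cost 425.

For any fixed open set, each customer zone goes to its cheapest open site; total = fixed + service.
{B, D}: R1→B 9·9=81, R2→D 7·17=119, R3→B 5·8=40, R4→B 2·15=30, R5→D 2·23=46. Service 316; fixed 109; total 425.
{B, C, D}: R1→B 9·9=81, R2→C 7·17=119, R3→B 5·8=40, R4→B 2·15=30, R5→D 2·23=46. Service 316; fixed 141; total 457.
{A, B, D}: service 316 + fixed 161 = 477
{A, B, C, D}: R1→B 9·9=81, R2→C 7·17=119, R3→B 5·8=40, R4→B 2·15=30, R5→D 2·23=46. Service 316; fixed 193; total 509.
(All 15 nonempty subsets were checked; B and D is lowest.)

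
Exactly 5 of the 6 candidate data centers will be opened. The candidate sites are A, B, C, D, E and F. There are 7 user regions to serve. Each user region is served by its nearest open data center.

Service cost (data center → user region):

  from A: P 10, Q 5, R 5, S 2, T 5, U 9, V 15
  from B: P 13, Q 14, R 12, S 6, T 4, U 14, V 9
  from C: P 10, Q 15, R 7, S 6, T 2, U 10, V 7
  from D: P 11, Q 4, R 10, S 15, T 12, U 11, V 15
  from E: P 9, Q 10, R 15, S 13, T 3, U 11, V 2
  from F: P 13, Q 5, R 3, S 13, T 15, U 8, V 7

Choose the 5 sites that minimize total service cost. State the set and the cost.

Choose A, C, D, E and F; total service cost 30.

With exactly 5 open, each user region uses its cheapest among the chosen.
{A, C, D, E, F}: P→E 9, Q→D 4, R→F 3, S→A 2, T→C 2, U→F 8, V→E 2. Service cost 30.
{A, B, C, E, F}: service cost 31
{A, B, D, E, F}: service cost 31
Among all 6 size-5 choices, {A, C, D, E, F} is lowest.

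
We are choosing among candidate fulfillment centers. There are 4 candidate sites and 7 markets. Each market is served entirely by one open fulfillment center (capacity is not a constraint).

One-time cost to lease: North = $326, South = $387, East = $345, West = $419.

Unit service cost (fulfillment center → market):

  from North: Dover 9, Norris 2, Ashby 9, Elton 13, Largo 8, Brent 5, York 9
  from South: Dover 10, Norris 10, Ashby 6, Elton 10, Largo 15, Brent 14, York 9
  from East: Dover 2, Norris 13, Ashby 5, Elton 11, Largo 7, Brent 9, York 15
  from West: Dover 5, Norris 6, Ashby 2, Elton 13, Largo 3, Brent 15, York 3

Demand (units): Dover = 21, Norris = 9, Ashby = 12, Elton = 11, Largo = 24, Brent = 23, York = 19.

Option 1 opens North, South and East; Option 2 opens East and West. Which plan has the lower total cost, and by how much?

Option 2 is cheaper by 401.

Option 1: {North, South, East}: Dover→East 2·21=42, Norris→North 2·9=18, Ashby→East 5·12=60, Elton→South 10·11=110, Largo→East 7·24=168, Brent→North 5·23=115, York→North 9·19=171. Service 684; fixed 1058; total 1742.
Option 2: {East, West}: Dover→East 2·21=42, Norris→West 6·9=54, Ashby→West 2·12=24, Elton→East 11·11=121, Largo→West 3·24=72, Brent→East 9·23=207, York→West 3·19=57. Service 577; fixed 764; total 1341.
Difference: |1742 − 1341| = 401.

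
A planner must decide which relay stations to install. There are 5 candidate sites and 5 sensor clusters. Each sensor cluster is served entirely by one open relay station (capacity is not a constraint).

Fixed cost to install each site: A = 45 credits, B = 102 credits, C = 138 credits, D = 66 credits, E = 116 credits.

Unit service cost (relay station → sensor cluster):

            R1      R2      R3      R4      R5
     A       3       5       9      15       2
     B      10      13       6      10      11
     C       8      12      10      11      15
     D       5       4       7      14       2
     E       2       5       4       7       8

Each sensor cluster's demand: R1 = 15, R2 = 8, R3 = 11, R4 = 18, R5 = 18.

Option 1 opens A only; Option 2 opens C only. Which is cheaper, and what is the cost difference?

Option 1: {A}: R1→A 3·15=45, R2→A 5·8=40, R3→A 9·11=99, R4→A 15·18=270, R5→A 2·18=36. Service 490; fixed 45; total 535.
Option 2: {C}: R1→C 8·15=120, R2→C 12·8=96, R3→C 10·11=110, R4→C 11·18=198, R5→C 15·18=270. Service 794; fixed 138; total 932.
Difference: |535 − 932| = 397.

Option 1 is cheaper by 397.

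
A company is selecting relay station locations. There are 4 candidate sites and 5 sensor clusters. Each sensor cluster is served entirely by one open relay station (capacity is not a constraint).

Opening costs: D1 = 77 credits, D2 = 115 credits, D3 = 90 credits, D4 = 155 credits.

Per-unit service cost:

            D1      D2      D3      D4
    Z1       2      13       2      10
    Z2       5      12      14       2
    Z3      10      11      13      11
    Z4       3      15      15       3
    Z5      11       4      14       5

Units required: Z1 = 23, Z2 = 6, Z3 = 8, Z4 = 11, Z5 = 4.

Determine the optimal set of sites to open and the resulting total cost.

Open D1 only; minimum total cost 310.

For any fixed open set, each sensor cluster goes to its cheapest open site; total = fixed + service.
{D1}: Z1→D1 2·23=46, Z2→D1 5·6=30, Z3→D1 10·8=80, Z4→D1 3·11=33, Z5→D1 11·4=44. Service 233; fixed 77; total 310.
{D1, D2}: service 205 + fixed 192 = 397
{D1, D3}: service 233 + fixed 167 = 400
{D1, D2, D3, D4}: Z1→D1 2·23=46, Z2→D4 2·6=12, Z3→D1 10·8=80, Z4→D1 3·11=33, Z5→D2 4·4=16. Service 187; fixed 437; total 624.
(All 15 nonempty subsets were checked; D1 only is lowest.)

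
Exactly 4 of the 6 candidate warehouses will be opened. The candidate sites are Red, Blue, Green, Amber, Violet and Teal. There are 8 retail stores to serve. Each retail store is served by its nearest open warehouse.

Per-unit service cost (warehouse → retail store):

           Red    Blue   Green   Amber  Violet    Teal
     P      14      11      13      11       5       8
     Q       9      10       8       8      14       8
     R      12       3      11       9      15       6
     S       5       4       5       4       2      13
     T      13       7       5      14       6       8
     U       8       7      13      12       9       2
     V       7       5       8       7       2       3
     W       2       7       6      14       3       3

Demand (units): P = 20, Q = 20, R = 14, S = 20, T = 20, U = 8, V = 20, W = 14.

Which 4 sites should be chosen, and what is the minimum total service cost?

Choose Blue, Green, Violet and Teal; total service cost 540.

With exactly 4 open, each retail store uses its cheapest among the chosen.
{Blue, Green, Violet, Teal}: P→Violet 5·20=100, Q→Green 8·20=160, R→Blue 3·14=42, S→Violet 2·20=40, T→Green 5·20=100, U→Teal 2·8=16, V→Violet 2·20=40, W→Violet 3·14=42. Service cost 540.
{Red, Blue, Violet, Teal}: service cost 546
{Blue, Amber, Violet, Teal}: service cost 560
Among all 15 size-4 choices, {Blue, Green, Violet, Teal} is lowest.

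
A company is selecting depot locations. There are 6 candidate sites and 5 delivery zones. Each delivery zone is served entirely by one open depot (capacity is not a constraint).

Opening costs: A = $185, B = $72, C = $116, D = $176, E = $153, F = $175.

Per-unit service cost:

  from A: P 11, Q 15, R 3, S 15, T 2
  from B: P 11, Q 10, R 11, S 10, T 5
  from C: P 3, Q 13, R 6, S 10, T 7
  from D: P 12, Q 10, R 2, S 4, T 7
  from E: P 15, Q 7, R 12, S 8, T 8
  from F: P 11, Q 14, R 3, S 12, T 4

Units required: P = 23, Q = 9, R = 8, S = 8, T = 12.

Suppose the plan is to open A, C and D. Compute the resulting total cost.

Total cost: 708

Each delivery zone is assigned to its cheapest site among the open ones.
{A, C, D}: P→C 3·23=69, Q→D 10·9=90, R→D 2·8=16, S→D 4·8=32, T→A 2·12=24. Service 231; fixed 477; total 708.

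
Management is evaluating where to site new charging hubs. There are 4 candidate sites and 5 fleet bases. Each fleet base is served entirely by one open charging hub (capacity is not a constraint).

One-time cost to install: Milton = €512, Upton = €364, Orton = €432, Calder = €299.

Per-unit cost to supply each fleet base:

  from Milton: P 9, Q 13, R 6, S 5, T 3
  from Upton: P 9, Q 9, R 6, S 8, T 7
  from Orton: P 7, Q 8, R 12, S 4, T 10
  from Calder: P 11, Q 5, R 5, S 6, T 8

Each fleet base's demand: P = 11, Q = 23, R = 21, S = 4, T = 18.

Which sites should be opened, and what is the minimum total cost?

For any fixed open set, each fleet base goes to its cheapest open site; total = fixed + service.
{Calder}: P→Calder 11·11=121, Q→Calder 5·23=115, R→Calder 5·21=105, S→Calder 6·4=24, T→Calder 8·18=144. Service 509; fixed 299; total 808.
{Upton}: service 590 + fixed 364 = 954
{Milton}: P→Milton 9·11=99, Q→Milton 13·23=299, R→Milton 6·21=126, S→Milton 5·4=20, T→Milton 3·18=54. Service 598; fixed 512; total 1110.
{Milton, Upton, Orton, Calder}: P→Orton 7·11=77, Q→Calder 5·23=115, R→Calder 5·21=105, S→Orton 4·4=16, T→Milton 3·18=54. Service 367; fixed 1607; total 1974.
No other subset beats 808.

Open Calder only; minimum total cost 808.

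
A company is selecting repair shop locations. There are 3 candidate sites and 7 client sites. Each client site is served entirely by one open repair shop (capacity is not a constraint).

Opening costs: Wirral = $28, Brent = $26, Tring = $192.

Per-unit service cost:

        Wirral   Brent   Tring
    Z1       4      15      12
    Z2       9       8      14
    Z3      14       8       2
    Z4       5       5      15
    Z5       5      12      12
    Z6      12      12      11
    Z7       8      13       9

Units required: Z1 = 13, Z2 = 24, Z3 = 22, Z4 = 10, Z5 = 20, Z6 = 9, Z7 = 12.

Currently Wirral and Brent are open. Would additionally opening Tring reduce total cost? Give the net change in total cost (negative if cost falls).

Current service cost with {Wirral, Brent}: 774.
Adding Tring: each client site re-picks its cheapest; new service cost 633, saving 141.
Extra fixed cost: 192. Net change = 192 − 141 = 51.
(Totals: 828 → 879.)

No — net change +51 (cost rises by 51).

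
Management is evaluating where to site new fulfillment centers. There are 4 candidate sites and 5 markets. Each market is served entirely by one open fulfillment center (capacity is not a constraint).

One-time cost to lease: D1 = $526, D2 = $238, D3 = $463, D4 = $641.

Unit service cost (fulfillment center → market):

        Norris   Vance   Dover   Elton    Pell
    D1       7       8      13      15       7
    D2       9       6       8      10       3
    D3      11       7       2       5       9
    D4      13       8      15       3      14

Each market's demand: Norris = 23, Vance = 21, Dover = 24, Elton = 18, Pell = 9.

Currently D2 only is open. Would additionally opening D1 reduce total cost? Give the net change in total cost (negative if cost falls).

No — net change +480 (cost rises by 480).

Current service cost with {D2}: 732.
Adding D1: each market re-picks its cheapest; new service cost 686, saving 46.
Extra fixed cost: 526. Net change = 526 − 46 = 480.
(Totals: 970 → 1450.)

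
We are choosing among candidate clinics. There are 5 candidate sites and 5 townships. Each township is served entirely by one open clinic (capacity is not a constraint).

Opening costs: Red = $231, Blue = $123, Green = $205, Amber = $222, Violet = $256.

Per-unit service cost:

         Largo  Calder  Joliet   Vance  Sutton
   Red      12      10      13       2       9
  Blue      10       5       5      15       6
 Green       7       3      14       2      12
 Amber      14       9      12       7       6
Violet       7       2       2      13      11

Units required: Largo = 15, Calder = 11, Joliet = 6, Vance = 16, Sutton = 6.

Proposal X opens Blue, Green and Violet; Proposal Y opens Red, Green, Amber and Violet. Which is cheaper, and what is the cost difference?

Proposal X is cheaper by 330.

Proposal X: {Blue, Green, Violet}: Largo→Green 7·15=105, Calder→Violet 2·11=22, Joliet→Violet 2·6=12, Vance→Green 2·16=32, Sutton→Blue 6·6=36. Service 207; fixed 584; total 791.
Proposal Y: {Red, Green, Amber, Violet}: Largo→Green 7·15=105, Calder→Violet 2·11=22, Joliet→Violet 2·6=12, Vance→Red 2·16=32, Sutton→Amber 6·6=36. Service 207; fixed 914; total 1121.
Difference: |791 − 1121| = 330.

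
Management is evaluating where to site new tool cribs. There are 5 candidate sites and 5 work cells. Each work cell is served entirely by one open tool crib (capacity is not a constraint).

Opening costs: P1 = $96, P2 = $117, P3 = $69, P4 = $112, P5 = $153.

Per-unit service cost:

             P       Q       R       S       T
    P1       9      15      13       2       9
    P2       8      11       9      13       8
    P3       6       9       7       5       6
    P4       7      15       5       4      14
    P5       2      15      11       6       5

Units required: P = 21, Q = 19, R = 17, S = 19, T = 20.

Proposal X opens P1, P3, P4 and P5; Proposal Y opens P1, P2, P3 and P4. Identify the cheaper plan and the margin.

Proposal X: {P1, P3, P4, P5}: P→P5 2·21=42, Q→P3 9·19=171, R→P4 5·17=85, S→P1 2·19=38, T→P5 5·20=100. Service 436; fixed 430; total 866.
Proposal Y: {P1, P2, P3, P4}: P→P3 6·21=126, Q→P3 9·19=171, R→P4 5·17=85, S→P1 2·19=38, T→P3 6·20=120. Service 540; fixed 394; total 934.
Difference: |866 − 934| = 68.

Proposal X is cheaper by 68.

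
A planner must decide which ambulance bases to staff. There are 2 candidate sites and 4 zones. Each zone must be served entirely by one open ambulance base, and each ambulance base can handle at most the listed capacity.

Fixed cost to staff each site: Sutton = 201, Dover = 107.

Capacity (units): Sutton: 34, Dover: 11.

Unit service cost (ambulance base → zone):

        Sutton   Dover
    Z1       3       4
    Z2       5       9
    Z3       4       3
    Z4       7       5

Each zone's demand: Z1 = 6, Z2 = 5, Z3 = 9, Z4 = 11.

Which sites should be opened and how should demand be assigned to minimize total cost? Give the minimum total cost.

Minimum total cost: 357

Open {Sutton}: Z1→Sutton 3·6=18, Z2→Sutton 5·5=25, Z3→Sutton 4·9=36, Z4→Sutton 7·11=77.
Loads: Sutton carries 31/34. Service 156; fixed 201; total 357.
Next best feasible plan costs 442.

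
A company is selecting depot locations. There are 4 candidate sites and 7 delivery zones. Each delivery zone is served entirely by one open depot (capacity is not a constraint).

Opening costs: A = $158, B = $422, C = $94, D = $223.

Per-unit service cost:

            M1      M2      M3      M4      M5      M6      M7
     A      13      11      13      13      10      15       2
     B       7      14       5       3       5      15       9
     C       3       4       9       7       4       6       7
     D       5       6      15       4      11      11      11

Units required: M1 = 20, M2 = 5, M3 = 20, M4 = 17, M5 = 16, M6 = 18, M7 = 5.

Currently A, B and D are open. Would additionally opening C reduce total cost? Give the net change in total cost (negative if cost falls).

Current service cost with {A, B, D}: 569.
Adding C: each delivery zone re-picks its cheapest; new service cost 413, saving 156.
Extra fixed cost: 94. Net change = 94 − 156 = -62.
(Totals: 1372 → 1310.)

Yes — net change −62 (cost falls by 62).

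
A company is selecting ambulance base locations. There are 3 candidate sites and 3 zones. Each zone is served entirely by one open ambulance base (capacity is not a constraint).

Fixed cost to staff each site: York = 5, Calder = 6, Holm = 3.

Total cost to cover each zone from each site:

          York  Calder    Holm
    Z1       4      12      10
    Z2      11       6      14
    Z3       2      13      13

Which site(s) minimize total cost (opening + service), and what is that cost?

For any fixed open set, each zone goes to its cheapest open site; total = fixed + service.
{York}: Z1→York 4, Z2→York 11, Z3→York 2. Service 17; fixed 5; total 22.
{York, Calder}: service 12 + fixed 11 = 23
{York, Holm}: service 17 + fixed 8 = 25
{York, Calder, Holm}: service 12 + fixed 14 = 26
No other subset beats 22.

Open York only; minimum total cost 22.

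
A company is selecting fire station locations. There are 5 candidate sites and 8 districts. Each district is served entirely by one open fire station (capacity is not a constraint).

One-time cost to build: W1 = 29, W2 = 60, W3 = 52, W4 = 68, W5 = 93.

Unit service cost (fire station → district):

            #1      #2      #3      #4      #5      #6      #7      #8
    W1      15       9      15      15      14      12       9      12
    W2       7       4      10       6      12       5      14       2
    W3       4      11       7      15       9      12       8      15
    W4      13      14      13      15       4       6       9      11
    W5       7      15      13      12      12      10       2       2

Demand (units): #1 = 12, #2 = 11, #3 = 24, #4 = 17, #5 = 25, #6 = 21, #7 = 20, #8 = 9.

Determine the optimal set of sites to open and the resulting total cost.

Open W2, W3, W4 and W5; minimum total cost 898.

For any fixed open set, each district goes to its cheapest open site; total = fixed + service.
{W2, W3, W4, W5}: #1→W3 4·12=48, #2→W2 4·11=44, #3→W3 7·24=168, #4→W2 6·17=102, #5→W4 4·25=100, #6→W2 5·21=105, #7→W5 2·20=40, #8→W2 2·9=18. Service 625; fixed 273; total 898.
{W2, W3, W4}: #1→W3 4·12=48, #2→W2 4·11=44, #3→W3 7·24=168, #4→W2 6·17=102, #5→W4 4·25=100, #6→W2 5·21=105, #7→W3 8·20=160, #8→W2 2·9=18. Service 745; fixed 180; total 925.
{W1, W2, W3, W4, W5}: service 625 + fixed 302 = 927
{W1}: service 1784 + fixed 29 = 1813
No other subset beats 898.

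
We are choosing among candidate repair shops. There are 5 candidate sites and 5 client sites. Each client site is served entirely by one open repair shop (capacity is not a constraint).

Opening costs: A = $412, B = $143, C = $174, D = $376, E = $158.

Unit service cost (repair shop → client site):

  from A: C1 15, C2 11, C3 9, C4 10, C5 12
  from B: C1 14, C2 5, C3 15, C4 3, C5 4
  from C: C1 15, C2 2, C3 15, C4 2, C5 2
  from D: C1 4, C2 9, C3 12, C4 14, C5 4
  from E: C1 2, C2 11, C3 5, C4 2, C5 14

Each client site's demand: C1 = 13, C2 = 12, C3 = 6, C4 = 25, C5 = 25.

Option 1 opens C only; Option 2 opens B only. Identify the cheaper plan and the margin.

Option 1: {C}: C1→C 15·13=195, C2→C 2·12=24, C3→C 15·6=90, C4→C 2·25=50, C5→C 2·25=50. Service 409; fixed 174; total 583.
Option 2: {B}: C1→B 14·13=182, C2→B 5·12=60, C3→B 15·6=90, C4→B 3·25=75, C5→B 4·25=100. Service 507; fixed 143; total 650.
Difference: |583 − 650| = 67.

Option 1 is cheaper by 67.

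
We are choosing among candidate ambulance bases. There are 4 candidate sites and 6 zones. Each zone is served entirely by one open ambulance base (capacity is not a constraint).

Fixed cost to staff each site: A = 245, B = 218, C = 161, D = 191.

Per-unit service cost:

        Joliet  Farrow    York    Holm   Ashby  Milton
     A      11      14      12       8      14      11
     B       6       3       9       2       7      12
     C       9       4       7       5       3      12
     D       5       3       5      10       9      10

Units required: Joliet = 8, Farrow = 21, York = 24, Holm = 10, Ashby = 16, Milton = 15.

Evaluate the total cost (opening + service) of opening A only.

Total cost: 1384

Each zone is assigned to its cheapest site among the open ones.
{A}: Joliet→A 11·8=88, Farrow→A 14·21=294, York→A 12·24=288, Holm→A 8·10=80, Ashby→A 14·16=224, Milton→A 11·15=165. Service 1139; fixed 245; total 1384.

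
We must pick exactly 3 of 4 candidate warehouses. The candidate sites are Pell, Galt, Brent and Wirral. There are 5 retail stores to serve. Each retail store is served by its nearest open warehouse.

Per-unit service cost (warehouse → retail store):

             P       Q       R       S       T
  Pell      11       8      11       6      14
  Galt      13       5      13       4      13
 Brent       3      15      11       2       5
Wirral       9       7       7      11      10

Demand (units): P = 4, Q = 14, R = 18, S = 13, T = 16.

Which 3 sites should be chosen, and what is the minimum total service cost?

With exactly 3 open, each retail store uses its cheapest among the chosen.
{Galt, Brent, Wirral}: P→Brent 3·4=12, Q→Galt 5·14=70, R→Wirral 7·18=126, S→Brent 2·13=26, T→Brent 5·16=80. Service cost 314.
{Pell, Brent, Wirral}: service cost 342
{Pell, Galt, Brent}: service cost 386
Among all 4 size-3 choices, {Galt, Brent, Wirral} is lowest.

Choose Galt, Brent and Wirral; total service cost 314.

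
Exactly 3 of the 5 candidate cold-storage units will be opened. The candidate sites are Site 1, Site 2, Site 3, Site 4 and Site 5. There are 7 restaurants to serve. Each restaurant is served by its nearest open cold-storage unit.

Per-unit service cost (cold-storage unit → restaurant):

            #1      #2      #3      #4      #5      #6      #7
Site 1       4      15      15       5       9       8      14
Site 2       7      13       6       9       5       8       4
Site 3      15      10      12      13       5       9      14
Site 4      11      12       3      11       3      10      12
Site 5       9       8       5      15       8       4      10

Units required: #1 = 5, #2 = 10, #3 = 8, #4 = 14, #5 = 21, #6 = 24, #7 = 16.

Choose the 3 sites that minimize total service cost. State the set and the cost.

With exactly 3 open, each restaurant uses its cheapest among the chosen.
{Site 1, Site 2, Site 5}: #1→Site 1 4·5=20, #2→Site 5 8·10=80, #3→Site 5 5·8=40, #4→Site 1 5·14=70, #5→Site 2 5·21=105, #6→Site 5 4·24=96, #7→Site 2 4·16=64. Service cost 475.
{Site 2, Site 4, Site 5}: service cost 488
{Site 1, Site 4, Site 5}: service cost 513
Among all 10 size-3 choices, {Site 1, Site 2, Site 5} is lowest.

Choose Site 1, Site 2 and Site 5; total service cost 475.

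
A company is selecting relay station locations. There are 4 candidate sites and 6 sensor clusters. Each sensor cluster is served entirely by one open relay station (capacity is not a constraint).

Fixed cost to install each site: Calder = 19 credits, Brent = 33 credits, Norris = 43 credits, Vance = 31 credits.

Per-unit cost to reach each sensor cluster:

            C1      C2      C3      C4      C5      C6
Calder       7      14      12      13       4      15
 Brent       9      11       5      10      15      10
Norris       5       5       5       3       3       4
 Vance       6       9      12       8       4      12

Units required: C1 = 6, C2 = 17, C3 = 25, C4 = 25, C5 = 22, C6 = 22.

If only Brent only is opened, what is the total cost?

Each sensor cluster is assigned to its cheapest site among the open ones.
{Brent}: C1→Brent 9·6=54, C2→Brent 11·17=187, C3→Brent 5·25=125, C4→Brent 10·25=250, C5→Brent 15·22=330, C6→Brent 10·22=220. Service 1166; fixed 33; total 1199.

Total cost: 1199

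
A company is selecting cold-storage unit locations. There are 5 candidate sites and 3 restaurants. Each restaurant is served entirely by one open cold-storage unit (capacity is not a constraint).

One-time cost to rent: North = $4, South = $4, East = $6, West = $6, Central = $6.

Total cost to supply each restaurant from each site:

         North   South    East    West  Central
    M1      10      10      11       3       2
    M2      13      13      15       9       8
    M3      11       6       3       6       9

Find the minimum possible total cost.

For any fixed open set, each restaurant goes to its cheapest open site; total = fixed + service.
{West}: M1→West 3, M2→West 9, M3→West 6. Service 18; fixed 6; total 24.
{East, Central}: service 13 + fixed 12 = 25
{Central}: service 19 + fixed 6 = 25
{North, South, East, West, Central}: service 13 + fixed 26 = 39
No other subset beats 24.

Minimum total cost: 24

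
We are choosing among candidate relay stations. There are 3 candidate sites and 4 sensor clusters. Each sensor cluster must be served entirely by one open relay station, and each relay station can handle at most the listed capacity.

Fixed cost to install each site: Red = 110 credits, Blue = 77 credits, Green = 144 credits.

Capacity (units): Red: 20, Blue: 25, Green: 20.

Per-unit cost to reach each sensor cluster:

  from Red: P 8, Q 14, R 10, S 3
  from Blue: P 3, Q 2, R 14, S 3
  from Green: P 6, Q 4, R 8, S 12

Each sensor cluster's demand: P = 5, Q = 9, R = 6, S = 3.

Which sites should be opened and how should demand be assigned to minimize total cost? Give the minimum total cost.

Minimum total cost: 203

Open {Blue}: P→Blue 3·5=15, Q→Blue 2·9=18, R→Blue 14·6=84, S→Blue 3·3=9.
Loads: Blue carries 23/25. Service 126; fixed 77; total 203.
Next best feasible plan costs 289.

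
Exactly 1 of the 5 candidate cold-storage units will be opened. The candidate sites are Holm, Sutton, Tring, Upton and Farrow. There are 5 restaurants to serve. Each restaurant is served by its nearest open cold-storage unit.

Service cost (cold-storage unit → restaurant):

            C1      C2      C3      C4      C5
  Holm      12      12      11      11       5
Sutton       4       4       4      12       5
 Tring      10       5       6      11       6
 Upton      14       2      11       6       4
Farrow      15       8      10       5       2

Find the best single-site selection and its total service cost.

Choose Sutton only; total service cost 29.

With exactly 1 open, each restaurant uses its cheapest among the chosen.
{Sutton}: C1→Sutton 4, C2→Sutton 4, C3→Sutton 4, C4→Sutton 12, C5→Sutton 5. Service cost 29.
{Upton}: service cost 37
{Tring}: service cost 38
Among all 5 size-1 choices, {Sutton} is lowest.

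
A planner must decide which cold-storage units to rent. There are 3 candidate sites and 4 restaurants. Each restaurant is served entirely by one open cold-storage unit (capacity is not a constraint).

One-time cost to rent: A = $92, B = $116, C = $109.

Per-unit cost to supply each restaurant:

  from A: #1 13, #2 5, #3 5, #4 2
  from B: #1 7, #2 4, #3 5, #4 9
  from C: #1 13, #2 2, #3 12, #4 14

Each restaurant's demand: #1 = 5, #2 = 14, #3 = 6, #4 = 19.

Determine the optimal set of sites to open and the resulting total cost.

Open A only; minimum total cost 295.

For any fixed open set, each restaurant goes to its cheapest open site; total = fixed + service.
{A}: #1→A 13·5=65, #2→A 5·14=70, #3→A 5·6=30, #4→A 2·19=38. Service 203; fixed 92; total 295.
{A, C}: #1→A 13·5=65, #2→C 2·14=28, #3→A 5·6=30, #4→A 2·19=38. Service 161; fixed 201; total 362.
{A, B}: service 159 + fixed 208 = 367
{A, B, C}: #1→B 7·5=35, #2→C 2·14=28, #3→A 5·6=30, #4→A 2·19=38. Service 131; fixed 317; total 448.
No other subset beats 295.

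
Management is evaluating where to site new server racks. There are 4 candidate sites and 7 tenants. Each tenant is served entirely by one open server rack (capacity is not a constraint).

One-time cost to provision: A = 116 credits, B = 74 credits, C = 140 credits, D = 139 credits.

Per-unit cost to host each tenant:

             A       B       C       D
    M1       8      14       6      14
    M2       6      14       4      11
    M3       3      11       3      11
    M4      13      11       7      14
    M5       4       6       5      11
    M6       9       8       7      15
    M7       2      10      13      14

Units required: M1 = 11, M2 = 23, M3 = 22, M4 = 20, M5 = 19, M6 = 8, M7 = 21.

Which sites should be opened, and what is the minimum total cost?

Open A and C; minimum total cost 794.

For any fixed open set, each tenant goes to its cheapest open site; total = fixed + service.
{A, C}: M1→C 6·11=66, M2→C 4·23=92, M3→A 3·22=66, M4→C 7·20=140, M5→A 4·19=76, M6→C 7·8=56, M7→A 2·21=42. Service 538; fixed 256; total 794.
{A}: M1→A 8·11=88, M2→A 6·23=138, M3→A 3·22=66, M4→A 13·20=260, M5→A 4·19=76, M6→A 9·8=72, M7→A 2·21=42. Service 742; fixed 116; total 858.
{A, B, C}: service 538 + fixed 330 = 868
{A, B, C, D}: M1→C 6·11=66, M2→C 4·23=92, M3→A 3·22=66, M4→C 7·20=140, M5→A 4·19=76, M6→C 7·8=56, M7→A 2·21=42. Service 538; fixed 469; total 1007.
No other subset beats 794.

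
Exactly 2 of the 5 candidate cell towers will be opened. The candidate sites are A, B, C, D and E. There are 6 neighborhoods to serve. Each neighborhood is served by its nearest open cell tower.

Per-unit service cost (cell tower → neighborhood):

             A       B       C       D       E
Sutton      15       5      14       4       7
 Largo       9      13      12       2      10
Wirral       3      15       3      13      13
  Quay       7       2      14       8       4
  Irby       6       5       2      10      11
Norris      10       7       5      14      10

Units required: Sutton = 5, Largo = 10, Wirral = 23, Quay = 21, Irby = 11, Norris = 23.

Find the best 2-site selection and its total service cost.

Choose B and C; total service cost 393.

With exactly 2 open, each neighborhood uses its cheapest among the chosen.
{B, C}: Sutton→B 5·5=25, Largo→C 12·10=120, Wirral→C 3·23=69, Quay→B 2·21=42, Irby→C 2·11=22, Norris→C 5·23=115. Service cost 393.
{C, D}: service cost 414
{C, E}: service cost 425
Among all 10 size-2 choices, {B, C} is lowest.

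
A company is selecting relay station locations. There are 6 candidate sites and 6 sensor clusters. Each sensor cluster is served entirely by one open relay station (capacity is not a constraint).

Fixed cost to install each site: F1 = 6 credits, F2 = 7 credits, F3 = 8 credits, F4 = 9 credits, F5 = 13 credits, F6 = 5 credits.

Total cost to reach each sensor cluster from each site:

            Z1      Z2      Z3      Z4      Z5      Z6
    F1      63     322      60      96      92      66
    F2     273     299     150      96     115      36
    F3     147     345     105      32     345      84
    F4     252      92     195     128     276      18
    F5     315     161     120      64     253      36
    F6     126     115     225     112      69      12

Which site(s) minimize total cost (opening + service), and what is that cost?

Open F1, F3, F4 and F6; minimum total cost 356.

For any fixed open set, each sensor cluster goes to its cheapest open site; total = fixed + service.
{F1, F3, F4, F6}: Z1→F1 63, Z2→F4 92, Z3→F1 60, Z4→F3 32, Z5→F6 69, Z6→F6 12. Service 328; fixed 28; total 356.
{F1, F2, F3, F4, F6}: Z1→F1 63, Z2→F4 92, Z3→F1 60, Z4→F3 32, Z5→F6 69, Z6→F6 12. Service 328; fixed 35; total 363.
{F1, F3, F4, F5, F6}: service 328 + fixed 41 = 369
{F1, F2, F3, F4, F5, F6}: service 328 + fixed 48 = 376
No other subset beats 356.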